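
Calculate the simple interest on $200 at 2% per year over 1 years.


Use the formula I = P x R x T / 100
P x R x T = 200 x 2 x 1 = 400
I = 400 / 100 = $4

$4


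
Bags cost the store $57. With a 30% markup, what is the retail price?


Calculate the markup amount:
30% of $57 = $17.10
Add to cost:
$57 + $17.10 = $74.10

$74.10


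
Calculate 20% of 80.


Convert percentage to decimal:
20% = 0.2
Multiply:
80 x 0.2 = 16

16


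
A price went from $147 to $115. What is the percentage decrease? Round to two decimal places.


Find the absolute change:
|115 - 147| = 32
Divide by original and multiply by 100:
32 / 147 x 100 = 21.7687...% ≈ 21.77%

21.77%


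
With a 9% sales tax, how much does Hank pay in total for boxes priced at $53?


Calculate the tax:
9% of $53 = $4.77
Add tax to price:
$53 + $4.77 = $57.77

$57.77


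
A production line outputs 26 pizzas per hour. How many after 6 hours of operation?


Production rate: 26 pizzas per hour
Time: 6 hours
Total: 26 x 6 = 156 pizzas

156 pizzas


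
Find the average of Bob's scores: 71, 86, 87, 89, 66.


Add the scores:
71 + 86 + 87 + 89 + 66 = 399
Divide by the number of tests:
399 / 5 = 79.8

79.8


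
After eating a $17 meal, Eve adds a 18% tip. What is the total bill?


Calculate the tip:
18% of $17 = $3.06
Add tip to meal cost:
$17 + $3.06 = $20.06

$20.06


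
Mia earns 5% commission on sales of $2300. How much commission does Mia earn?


Convert rate to decimal:
5% = 0.05
Multiply by sales:
$2300 x 0.05 = $115

$115


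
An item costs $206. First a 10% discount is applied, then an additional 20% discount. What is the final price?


First discount:
10% of $206 = $20.60
Price after first discount:
$206 - $20.60 = $185.40
Second discount:
20% of $185.40 = $37.08
Final price:
$185.40 - $37.08 = $148.32

$148.32


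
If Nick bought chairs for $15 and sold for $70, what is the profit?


Selling price = $70
Cost price = $15
Profit = selling price - cost price:
Profit = $70 - $15 = $55

$55


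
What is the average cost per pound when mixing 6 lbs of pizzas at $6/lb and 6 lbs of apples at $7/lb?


Cost of pizzas:
6 x $6 = $36
Cost of apples:
6 x $7 = $42
Total cost: $36 + $42 = $78
Total weight: 12 lbs
Average: $78 / 12 = $6.50/lb

$6.50/lb


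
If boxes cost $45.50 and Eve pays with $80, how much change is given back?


Start with the amount paid:
$80
Subtract the price:
$80 - $45.50 = $34.50

$34.50


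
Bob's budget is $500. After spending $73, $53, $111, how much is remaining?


Add up expenses:
$73 + $53 + $111 = $237
Subtract from budget:
$500 - $237 = $263

$263


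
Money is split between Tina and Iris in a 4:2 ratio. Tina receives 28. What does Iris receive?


Find the multiplier:
28 / 4 = 7
Apply to Iris's share:
2 x 7 = 14

14


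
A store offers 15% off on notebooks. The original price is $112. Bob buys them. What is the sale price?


Calculate the discount amount:
15% of $112 = $16.80
Subtract from original:
$112 - $16.80 = $95.20

$95.20


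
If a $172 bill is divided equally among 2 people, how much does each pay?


Total bill: $172
Number of people: 2
Each pays: $172 / 2 = $86

$86


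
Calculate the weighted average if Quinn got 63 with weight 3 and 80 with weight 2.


Weighted sum:
3 x 63 + 2 x 80 = 349
Total weight:
3 + 2 = 5
Weighted average:
349 / 5 = 69.8

69.8


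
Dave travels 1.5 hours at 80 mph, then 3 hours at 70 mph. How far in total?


Leg 1 distance:
80 x 1.5 = 120 miles
Leg 2 distance:
70 x 3 = 210 miles
Total distance:
120 + 210 = 330 miles

330 miles


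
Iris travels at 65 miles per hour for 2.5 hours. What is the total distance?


Use the formula: distance = speed x time
Speed = 65 mph, Time = 2.5 hours
65 x 2.5 = 162.5 miles

162.5 miles


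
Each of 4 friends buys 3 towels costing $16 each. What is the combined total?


Cost per person:
3 x $16 = $48
Group total:
4 x $48 = $192

$192


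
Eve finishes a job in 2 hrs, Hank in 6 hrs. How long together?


Eve's rate: 1/2 of the job per hour
Hank's rate: 1/6 of the job per hour
Combined rate: 1/2 + 1/6 = 2/3 per hour
Time = 1 / (2/3) = 3/2 = 1.5 hours

1.5 hours


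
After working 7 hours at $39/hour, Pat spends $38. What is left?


Calculate earnings:
7 x $39 = $273
Subtract spending:
$273 - $38 = $235

$235


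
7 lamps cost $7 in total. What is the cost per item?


Total cost: $7
Number of items: 7
Unit price: $7 / 7 = $1

$1


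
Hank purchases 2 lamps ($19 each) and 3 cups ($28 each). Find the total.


Cost of lamps:
2 x $19 = $38
Cost of cups:
3 x $28 = $84
Add both:
$38 + $84 = $122

$122


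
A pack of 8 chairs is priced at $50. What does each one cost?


Total cost: $50
Number of items: 8
Unit price: $50 / 8 = $6.25

$6.25


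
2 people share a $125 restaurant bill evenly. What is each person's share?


Total bill: $125
Number of people: 2
Each pays: $125 / 2 = $62.50

$62.50


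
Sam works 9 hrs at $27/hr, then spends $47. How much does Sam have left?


Calculate earnings:
9 x $27 = $243
Subtract spending:
$243 - $47 = $196

$196


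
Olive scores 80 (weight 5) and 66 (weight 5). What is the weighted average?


Weighted sum:
5 x 80 + 5 x 66 = 730
Total weight:
5 + 5 = 10
Weighted average:
730 / 10 = 73

73


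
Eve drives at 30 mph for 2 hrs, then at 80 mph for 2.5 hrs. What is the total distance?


Leg 1 distance:
30 x 2 = 60 miles
Leg 2 distance:
80 x 2.5 = 200 miles
Total distance:
60 + 200 = 260 miles

260 miles


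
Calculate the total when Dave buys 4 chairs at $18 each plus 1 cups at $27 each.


Cost of chairs:
4 x $18 = $72
Cost of cups:
1 x $27 = $27
Add both:
$72 + $27 = $99

$99


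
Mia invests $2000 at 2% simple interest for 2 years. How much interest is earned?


Use the formula I = P x R x T / 100
P x R x T = 2000 x 2 x 2 = 8000
I = 8000 / 100 = $80

$80


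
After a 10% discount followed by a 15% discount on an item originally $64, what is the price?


First discount:
10% of $64 = $6.40
Price after first discount:
$64 - $6.40 = $57.60
Second discount:
15% of $57.60 = $8.64
Final price:
$57.60 - $8.64 = $48.96

$48.96


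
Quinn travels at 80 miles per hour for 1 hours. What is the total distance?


Use the formula: distance = speed x time
Speed = 80 mph, Time = 1 hours
80 x 1 = 80 miles

80 miles


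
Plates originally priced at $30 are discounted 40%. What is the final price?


Calculate the discount amount:
40% of $30 = $12
Subtract from original:
$30 - $12 = $18

$18


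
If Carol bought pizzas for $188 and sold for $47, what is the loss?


Selling price = $47
Cost price = $188
Loss = cost price - selling price:
Loss = $188 - $47 = $141

$141


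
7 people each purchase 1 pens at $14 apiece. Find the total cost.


Cost per person:
1 x $14 = $14
Group total:
7 x $14 = $98

$98


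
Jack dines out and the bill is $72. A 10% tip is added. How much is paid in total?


Calculate the tip:
10% of $72 = $7.20
Add tip to meal cost:
$72 + $7.20 = $79.20

$79.20


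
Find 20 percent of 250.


Convert percentage to decimal:
20% = 0.2
Multiply:
250 x 0.2 = 50

50


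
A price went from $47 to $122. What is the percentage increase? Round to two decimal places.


Find the absolute change:
|122 - 47| = 75
Divide by original and multiply by 100:
75 / 47 x 100 = 159.5744...% ≈ 159.57%

159.57%


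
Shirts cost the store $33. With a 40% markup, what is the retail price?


Calculate the markup amount:
40% of $33 = $13.20
Add to cost:
$33 + $13.20 = $46.20

$46.20


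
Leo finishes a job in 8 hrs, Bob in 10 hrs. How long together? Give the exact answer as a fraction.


Leo's rate: 1/8 of the job per hour
Bob's rate: 1/10 of the job per hour
Combined rate: 1/8 + 1/10 = 9/40 per hour
Time = 1 / (9/40) = 40/9 hours (≈ 4.44 hours)

40/9 hours


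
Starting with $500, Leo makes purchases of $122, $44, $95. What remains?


Add up expenses:
$122 + $44 + $95 = $261
Subtract from budget:
$500 - $261 = $239

$239


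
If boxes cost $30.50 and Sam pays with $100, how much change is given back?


Start with the amount paid:
$100
Subtract the price:
$100 - $30.50 = $69.50

$69.50


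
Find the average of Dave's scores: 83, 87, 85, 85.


Add the scores:
83 + 87 + 85 + 85 = 340
Divide by the number of tests:
340 / 4 = 85

85


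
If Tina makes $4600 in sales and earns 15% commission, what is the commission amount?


Convert rate to decimal:
15% = 0.15
Multiply by sales:
$4600 x 0.15 = $690

$690


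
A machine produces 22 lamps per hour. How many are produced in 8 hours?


Production rate: 22 lamps per hour
Time: 8 hours
Total: 22 x 8 = 176 lamps

176 lamps


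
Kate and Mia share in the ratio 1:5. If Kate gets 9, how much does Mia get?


Find the multiplier:
9 / 1 = 9
Apply to Mia's share:
5 x 9 = 45

45


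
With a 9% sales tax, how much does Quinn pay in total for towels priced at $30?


Calculate the tax:
9% of $30 = $2.70
Add tax to price:
$30 + $2.70 = $32.70

$32.70


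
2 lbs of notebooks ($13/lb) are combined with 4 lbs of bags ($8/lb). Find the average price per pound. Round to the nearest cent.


Cost of notebooks:
2 x $13 = $26
Cost of bags:
4 x $8 = $32
Total cost: $26 + $32 = $58
Total weight: 6 lbs
Average: $58 / 6 = $9.6666... ≈ $9.67/lb

$9.67/lb


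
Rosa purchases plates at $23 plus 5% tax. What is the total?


Calculate the tax:
5% of $23 = $1.15
Add tax to price:
$23 + $1.15 = $24.15

$24.15


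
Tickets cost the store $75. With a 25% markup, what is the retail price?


Calculate the markup amount:
25% of $75 = $18.75
Add to cost:
$75 + $18.75 = $93.75

$93.75


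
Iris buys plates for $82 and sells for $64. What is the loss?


Selling price = $64
Cost price = $82
Loss = cost price - selling price:
Loss = $82 - $64 = $18

$18


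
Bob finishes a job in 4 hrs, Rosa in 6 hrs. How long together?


Bob's rate: 1/4 of the job per hour
Rosa's rate: 1/6 of the job per hour
Combined rate: 1/4 + 1/6 = 5/12 per hour
Time = 1 / (5/12) = 12/5 = 2.4 hours

2.4 hours


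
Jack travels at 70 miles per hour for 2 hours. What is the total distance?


Use the formula: distance = speed x time
Speed = 70 mph, Time = 2 hours
70 x 2 = 140 miles

140 miles


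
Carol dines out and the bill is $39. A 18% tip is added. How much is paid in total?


Calculate the tip:
18% of $39 = $7.02
Add tip to meal cost:
$39 + $7.02 = $46.02

$46.02


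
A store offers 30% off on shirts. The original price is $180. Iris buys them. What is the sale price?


Calculate the discount amount:
30% of $180 = $54
Subtract from original:
$180 - $54 = $126

$126


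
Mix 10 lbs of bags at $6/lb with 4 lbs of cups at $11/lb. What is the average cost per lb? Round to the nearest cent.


Cost of bags:
10 x $6 = $60
Cost of cups:
4 x $11 = $44
Total cost: $60 + $44 = $104
Total weight: 14 lbs
Average: $104 / 14 = $7.4285... ≈ $7.43/lb

$7.43/lb


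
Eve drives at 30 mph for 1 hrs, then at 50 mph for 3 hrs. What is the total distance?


Leg 1 distance:
30 x 1 = 30 miles
Leg 2 distance:
50 x 3 = 150 miles
Total distance:
30 + 150 = 180 miles

180 miles


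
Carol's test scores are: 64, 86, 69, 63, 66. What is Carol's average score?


Add the scores:
64 + 86 + 69 + 63 + 66 = 348
Divide by the number of tests:
348 / 5 = 69.6

69.6


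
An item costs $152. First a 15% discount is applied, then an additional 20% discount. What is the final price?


First discount:
15% of $152 = $22.80
Price after first discount:
$152 - $22.80 = $129.20
Second discount:
20% of $129.20 = $25.84
Final price:
$129.20 - $25.84 = $103.36

$103.36


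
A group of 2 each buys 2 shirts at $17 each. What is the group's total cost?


Cost per person:
2 x $17 = $34
Group total:
2 x $34 = $68

$68


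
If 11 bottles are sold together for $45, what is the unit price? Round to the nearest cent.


Total cost: $45
Number of items: 11
Unit price: $45 / 11 = $4.0909... ≈ $4.09

$4.09


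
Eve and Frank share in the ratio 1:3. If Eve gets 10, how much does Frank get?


Find the multiplier:
10 / 1 = 10
Apply to Frank's share:
3 x 10 = 30

30


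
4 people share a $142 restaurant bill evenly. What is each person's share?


Total bill: $142
Number of people: 4
Each pays: $142 / 4 = $35.50

$35.50


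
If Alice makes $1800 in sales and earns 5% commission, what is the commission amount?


Convert rate to decimal:
5% = 0.05
Multiply by sales:
$1800 x 0.05 = $90

$90


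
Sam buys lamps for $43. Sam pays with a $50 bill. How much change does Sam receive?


Start with the amount paid:
$50
Subtract the price:
$50 - $43 = $7

$7


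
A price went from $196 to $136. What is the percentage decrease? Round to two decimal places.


Find the absolute change:
|136 - 196| = 60
Divide by original and multiply by 100:
60 / 196 x 100 = 30.6122...% ≈ 30.61%

30.61%


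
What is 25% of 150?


Convert percentage to decimal:
25% = 0.25
Multiply:
150 x 0.25 = 37.5

37.5


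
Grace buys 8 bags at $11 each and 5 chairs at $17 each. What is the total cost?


Cost of bags:
8 x $11 = $88
Cost of chairs:
5 x $17 = $85
Add both:
$88 + $85 = $173

$173


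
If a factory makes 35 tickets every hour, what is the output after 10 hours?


Production rate: 35 tickets per hour
Time: 10 hours
Total: 35 x 10 = 350 tickets

350 tickets


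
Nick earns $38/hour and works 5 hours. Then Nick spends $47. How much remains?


Calculate earnings:
5 x $38 = $190
Subtract spending:
$190 - $47 = $143

$143


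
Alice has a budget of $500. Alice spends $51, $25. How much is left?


Add up expenses:
$51 + $25 = $76
Subtract from budget:
$500 - $76 = $424

$424


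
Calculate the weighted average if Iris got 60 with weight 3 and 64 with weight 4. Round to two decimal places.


Weighted sum:
3 x 60 + 4 x 64 = 436
Total weight:
3 + 4 = 7
Weighted average:
436 / 7 = 62.2857... ≈ 62.29

62.29


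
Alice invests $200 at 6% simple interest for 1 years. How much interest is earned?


Use the formula I = P x R x T / 100
P x R x T = 200 x 6 x 1 = 1200
I = 1200 / 100 = $12

$12


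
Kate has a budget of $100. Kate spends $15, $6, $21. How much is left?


Add up expenses:
$15 + $6 + $21 = $42
Subtract from budget:
$100 - $42 = $58

$58


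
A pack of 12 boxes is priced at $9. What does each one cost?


Total cost: $9
Number of items: 12
Unit price: $9 / 12 = $0.75

$0.75


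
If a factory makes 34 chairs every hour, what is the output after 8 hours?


Production rate: 34 chairs per hour
Time: 8 hours
Total: 34 x 8 = 272 chairs

272 chairs


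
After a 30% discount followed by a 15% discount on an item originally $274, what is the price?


First discount:
30% of $274 = $82.20
Price after first discount:
$274 - $82.20 = $191.80
Second discount:
15% of $191.80 = $28.77
Final price:
$191.80 - $28.77 = $163.03

$163.03


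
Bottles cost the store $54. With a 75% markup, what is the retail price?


Calculate the markup amount:
75% of $54 = $40.50
Add to cost:
$54 + $40.50 = $94.50

$94.50


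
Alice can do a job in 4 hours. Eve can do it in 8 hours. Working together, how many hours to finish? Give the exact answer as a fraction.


Alice's rate: 1/4 of the job per hour
Eve's rate: 1/8 of the job per hour
Combined rate: 1/4 + 1/8 = 3/8 per hour
Time = 1 / (3/8) = 8/3 hours (≈ 2.67 hours)

8/3 hours


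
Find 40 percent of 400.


Convert percentage to decimal:
40% = 0.4
Multiply:
400 x 0.4 = 160

160


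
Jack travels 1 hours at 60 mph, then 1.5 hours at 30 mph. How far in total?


Leg 1 distance:
60 x 1 = 60 miles
Leg 2 distance:
30 x 1.5 = 45 miles
Total distance:
60 + 45 = 105 miles

105 miles


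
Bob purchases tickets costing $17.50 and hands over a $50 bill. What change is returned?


Start with the amount paid:
$50
Subtract the price:
$50 - $17.50 = $32.50

$32.50


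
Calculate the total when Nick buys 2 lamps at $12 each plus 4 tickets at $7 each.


Cost of lamps:
2 x $12 = $24
Cost of tickets:
4 x $7 = $28
Add both:
$24 + $28 = $52

$52


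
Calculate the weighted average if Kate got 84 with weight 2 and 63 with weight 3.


Weighted sum:
2 x 84 + 3 x 63 = 357
Total weight:
2 + 3 = 5
Weighted average:
357 / 5 = 71.4

71.4


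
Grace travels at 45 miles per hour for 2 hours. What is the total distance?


Use the formula: distance = speed x time
Speed = 45 mph, Time = 2 hours
45 x 2 = 90 miles

90 miles


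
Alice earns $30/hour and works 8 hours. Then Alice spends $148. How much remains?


Calculate earnings:
8 x $30 = $240
Subtract spending:
$240 - $148 = $92

$92


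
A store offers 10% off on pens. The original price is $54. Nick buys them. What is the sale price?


Calculate the discount amount:
10% of $54 = $5.40
Subtract from original:
$54 - $5.40 = $48.60

$48.60


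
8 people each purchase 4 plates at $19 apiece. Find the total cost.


Cost per person:
4 x $19 = $76
Group total:
8 x $76 = $608

$608


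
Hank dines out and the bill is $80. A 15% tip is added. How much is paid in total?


Calculate the tip:
15% of $80 = $12
Add tip to meal cost:
$80 + $12 = $92

$92


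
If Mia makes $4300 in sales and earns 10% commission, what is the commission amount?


Convert rate to decimal:
10% = 0.1
Multiply by sales:
$4300 x 0.1 = $430

$430


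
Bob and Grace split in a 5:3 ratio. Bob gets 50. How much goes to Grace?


Find the multiplier:
50 / 5 = 10
Apply to Grace's share:
3 x 10 = 30

30


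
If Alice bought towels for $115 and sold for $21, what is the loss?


Selling price = $21
Cost price = $115
Loss = cost price - selling price:
Loss = $115 - $21 = $94

$94


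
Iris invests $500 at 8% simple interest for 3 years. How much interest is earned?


Use the formula I = P x R x T / 100
P x R x T = 500 x 8 x 3 = 12000
I = 12000 / 100 = $120

$120


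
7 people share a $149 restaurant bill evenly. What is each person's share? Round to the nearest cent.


Total bill: $149
Number of people: 7
Each pays: $149 / 7 = $21.2857... ≈ $21.29

$21.29


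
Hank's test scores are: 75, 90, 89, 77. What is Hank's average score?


Add the scores:
75 + 90 + 89 + 77 = 331
Divide by the number of tests:
331 / 4 = 82.75

82.75


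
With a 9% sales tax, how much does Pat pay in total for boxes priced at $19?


Calculate the tax:
9% of $19 = $1.71
Add tax to price:
$19 + $1.71 = $20.71

$20.71


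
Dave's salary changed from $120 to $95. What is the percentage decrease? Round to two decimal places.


Find the absolute change:
|95 - 120| = 25
Divide by original and multiply by 100:
25 / 120 x 100 = 20.8333...% ≈ 20.83%

20.83%


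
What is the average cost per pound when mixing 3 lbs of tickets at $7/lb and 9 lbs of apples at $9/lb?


Cost of tickets:
3 x $7 = $21
Cost of apples:
9 x $9 = $81
Total cost: $21 + $81 = $102
Total weight: 12 lbs
Average: $102 / 12 = $8.50/lb

$8.50/lb


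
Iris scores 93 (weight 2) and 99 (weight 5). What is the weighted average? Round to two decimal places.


Weighted sum:
2 x 93 + 5 x 99 = 681
Total weight:
2 + 5 = 7
Weighted average:
681 / 7 = 97.2857... ≈ 97.29

97.29


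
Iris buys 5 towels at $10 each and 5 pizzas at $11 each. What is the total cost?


Cost of towels:
5 x $10 = $50
Cost of pizzas:
5 x $11 = $55
Add both:
$50 + $55 = $105

$105


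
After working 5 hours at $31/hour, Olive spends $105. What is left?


Calculate earnings:
5 x $31 = $155
Subtract spending:
$155 - $105 = $50

$50


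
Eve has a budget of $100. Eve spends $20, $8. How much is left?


Add up expenses:
$20 + $8 = $28
Subtract from budget:
$100 - $28 = $72

$72


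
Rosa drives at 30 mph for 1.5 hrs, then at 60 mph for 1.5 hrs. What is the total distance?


Leg 1 distance:
30 x 1.5 = 45 miles
Leg 2 distance:
60 x 1.5 = 90 miles
Total distance:
45 + 90 = 135 miles

135 miles


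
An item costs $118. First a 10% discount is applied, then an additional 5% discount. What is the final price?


First discount:
10% of $118 = $11.80
Price after first discount:
$118 - $11.80 = $106.20
Second discount:
5% of $106.20 = $5.31
Final price:
$106.20 - $5.31 = $100.89

$100.89


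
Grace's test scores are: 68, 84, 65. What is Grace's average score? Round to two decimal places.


Add the scores:
68 + 84 + 65 = 217
Divide by the number of tests:
217 / 3 = 72.3333... ≈ 72.33

72.33


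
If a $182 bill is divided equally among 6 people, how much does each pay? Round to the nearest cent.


Total bill: $182
Number of people: 6
Each pays: $182 / 6 = $30.3333... ≈ $30.33

$30.33


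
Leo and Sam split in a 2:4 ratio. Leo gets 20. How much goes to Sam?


Find the multiplier:
20 / 2 = 10
Apply to Sam's share:
4 x 10 = 40

40


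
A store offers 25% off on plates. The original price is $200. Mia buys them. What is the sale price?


Calculate the discount amount:
25% of $200 = $50
Subtract from original:
$200 - $50 = $150

$150


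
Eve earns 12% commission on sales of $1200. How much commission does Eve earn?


Convert rate to decimal:
12% = 0.12
Multiply by sales:
$1200 x 0.12 = $144

$144


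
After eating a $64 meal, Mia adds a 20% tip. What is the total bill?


Calculate the tip:
20% of $64 = $12.80
Add tip to meal cost:
$64 + $12.80 = $76.80

$76.80


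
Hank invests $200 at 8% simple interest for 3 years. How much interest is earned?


Use the formula I = P x R x T / 100
P x R x T = 200 x 8 x 3 = 4800
I = 4800 / 100 = $48

$48


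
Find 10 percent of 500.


Convert percentage to decimal:
10% = 0.1
Multiply:
500 x 0.1 = 50

50


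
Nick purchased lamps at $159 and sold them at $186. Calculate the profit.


Selling price = $186
Cost price = $159
Profit = selling price - cost price:
Profit = $186 - $159 = $27

$27


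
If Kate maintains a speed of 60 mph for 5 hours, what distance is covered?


Use the formula: distance = speed x time
Speed = 60 mph, Time = 5 hours
60 x 5 = 300 miles

300 miles


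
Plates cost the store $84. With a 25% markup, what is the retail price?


Calculate the markup amount:
25% of $84 = $21
Add to cost:
$84 + $21 = $105

$105


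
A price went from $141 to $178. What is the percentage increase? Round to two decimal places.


Find the absolute change:
|178 - 141| = 37
Divide by original and multiply by 100:
37 / 141 x 100 = 26.2411...% ≈ 26.24%

26.24%


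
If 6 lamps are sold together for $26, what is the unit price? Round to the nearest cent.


Total cost: $26
Number of items: 6
Unit price: $26 / 6 = $4.3333... ≈ $4.33

$4.33


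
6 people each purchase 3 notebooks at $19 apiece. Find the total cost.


Cost per person:
3 x $19 = $57
Group total:
6 x $57 = $342

$342


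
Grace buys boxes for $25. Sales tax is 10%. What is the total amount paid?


Calculate the tax:
10% of $25 = $2.50
Add tax to price:
$25 + $2.50 = $27.50

$27.50


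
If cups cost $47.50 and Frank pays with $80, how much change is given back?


Start with the amount paid:
$80
Subtract the price:
$80 - $47.50 = $32.50

$32.50


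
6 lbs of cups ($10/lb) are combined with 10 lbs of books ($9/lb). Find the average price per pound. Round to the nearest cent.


Cost of cups:
6 x $10 = $60
Cost of books:
10 x $9 = $90
Total cost: $60 + $90 = $150
Total weight: 16 lbs
Average: $150 / 16 = $9.375 ≈ $9.38/lb

$9.38/lb


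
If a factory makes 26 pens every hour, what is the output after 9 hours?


Production rate: 26 pens per hour
Time: 9 hours
Total: 26 x 9 = 234 pens

234 pens


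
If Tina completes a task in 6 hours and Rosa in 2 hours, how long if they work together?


Tina's rate: 1/6 of the job per hour
Rosa's rate: 1/2 of the job per hour
Combined rate: 1/6 + 1/2 = 2/3 per hour
Time = 1 / (2/3) = 3/2 = 1.5 hours

1.5 hours


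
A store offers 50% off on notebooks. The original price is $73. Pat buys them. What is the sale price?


Calculate the discount amount:
50% of $73 = $36.50
Subtract from original:
$73 - $36.50 = $36.50

$36.50


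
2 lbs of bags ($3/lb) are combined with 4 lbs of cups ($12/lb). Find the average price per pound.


Cost of bags:
2 x $3 = $6
Cost of cups:
4 x $12 = $48
Total cost: $6 + $48 = $54
Total weight: 6 lbs
Average: $54 / 6 = $9/lb

$9/lb


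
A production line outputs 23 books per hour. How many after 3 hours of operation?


Production rate: 23 books per hour
Time: 3 hours
Total: 23 x 3 = 69 books

69 books


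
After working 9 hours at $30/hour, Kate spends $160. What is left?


Calculate earnings:
9 x $30 = $270
Subtract spending:
$270 - $160 = $110

$110


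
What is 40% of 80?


Convert percentage to decimal:
40% = 0.4
Multiply:
80 x 0.4 = 32

32


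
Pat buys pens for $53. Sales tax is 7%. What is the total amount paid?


Calculate the tax:
7% of $53 = $3.71
Add tax to price:
$53 + $3.71 = $56.71

$56.71


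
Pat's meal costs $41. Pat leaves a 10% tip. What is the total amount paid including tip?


Calculate the tip:
10% of $41 = $4.10
Add tip to meal cost:
$41 + $4.10 = $45.10

$45.10


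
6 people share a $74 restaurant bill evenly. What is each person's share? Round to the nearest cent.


Total bill: $74
Number of people: 6
Each pays: $74 / 6 = $12.3333... ≈ $12.33

$12.33


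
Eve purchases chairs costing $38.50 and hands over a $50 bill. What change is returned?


Start with the amount paid:
$50
Subtract the price:
$50 - $38.50 = $11.50

$11.50


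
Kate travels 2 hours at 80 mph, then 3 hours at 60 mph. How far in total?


Leg 1 distance:
80 x 2 = 160 miles
Leg 2 distance:
60 x 3 = 180 miles
Total distance:
160 + 180 = 340 miles

340 miles


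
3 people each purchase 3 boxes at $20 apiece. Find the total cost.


Cost per person:
3 x $20 = $60
Group total:
3 x $60 = $180

$180


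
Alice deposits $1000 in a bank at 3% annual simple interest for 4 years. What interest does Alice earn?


Use the formula I = P x R x T / 100
P x R x T = 1000 x 3 x 4 = 12000
I = 12000 / 100 = $120

$120


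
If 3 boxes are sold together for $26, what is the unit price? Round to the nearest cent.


Total cost: $26
Number of items: 3
Unit price: $26 / 3 = $8.6666... ≈ $8.67

$8.67


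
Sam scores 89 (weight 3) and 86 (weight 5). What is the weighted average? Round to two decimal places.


Weighted sum:
3 x 89 + 5 x 86 = 697
Total weight:
3 + 5 = 8
Weighted average:
697 / 8 = 87.125 ≈ 87.13

87.13


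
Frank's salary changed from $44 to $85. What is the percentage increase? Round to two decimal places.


Find the absolute change:
|85 - 44| = 41
Divide by original and multiply by 100:
41 / 44 x 100 = 93.1818...% ≈ 93.18%

93.18%


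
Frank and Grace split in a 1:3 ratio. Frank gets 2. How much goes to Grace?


Find the multiplier:
2 / 1 = 2
Apply to Grace's share:
3 x 2 = 6

6


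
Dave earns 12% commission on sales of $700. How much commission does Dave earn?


Convert rate to decimal:
12% = 0.12
Multiply by sales:
$700 x 0.12 = $84

$84


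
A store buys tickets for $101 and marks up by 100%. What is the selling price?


Calculate the markup amount:
100% of $101 = $101
Add to cost:
$101 + $101 = $202

$202


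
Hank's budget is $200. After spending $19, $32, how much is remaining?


Add up expenses:
$19 + $32 = $51
Subtract from budget:
$200 - $51 = $149

$149


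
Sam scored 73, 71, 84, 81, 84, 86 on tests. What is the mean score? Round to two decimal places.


Add the scores:
73 + 71 + 84 + 81 + 84 + 86 = 479
Divide by the number of tests:
479 / 6 = 79.8333... ≈ 79.83

79.83


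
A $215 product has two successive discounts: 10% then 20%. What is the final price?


First discount:
10% of $215 = $21.50
Price after first discount:
$215 - $21.50 = $193.50
Second discount:
20% of $193.50 = $38.70
Final price:
$193.50 - $38.70 = $154.80

$154.80


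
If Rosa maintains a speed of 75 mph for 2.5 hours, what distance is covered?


Use the formula: distance = speed x time
Speed = 75 mph, Time = 2.5 hours
75 x 2.5 = 187.5 miles

187.5 miles


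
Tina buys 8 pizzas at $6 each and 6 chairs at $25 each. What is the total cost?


Cost of pizzas:
8 x $6 = $48
Cost of chairs:
6 x $25 = $150
Add both:
$48 + $150 = $198

$198


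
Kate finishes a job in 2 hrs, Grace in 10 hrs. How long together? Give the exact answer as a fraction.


Kate's rate: 1/2 of the job per hour
Grace's rate: 1/10 of the job per hour
Combined rate: 1/2 + 1/10 = 3/5 per hour
Time = 1 / (3/5) = 5/3 hours (≈ 1.67 hours)

5/3 hours


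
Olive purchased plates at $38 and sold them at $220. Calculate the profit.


Selling price = $220
Cost price = $38
Profit = selling price - cost price:
Profit = $220 - $38 = $182

$182


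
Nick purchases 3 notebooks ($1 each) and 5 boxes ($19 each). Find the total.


Cost of notebooks:
3 x $1 = $3
Cost of boxes:
5 x $19 = $95
Add both:
$3 + $95 = $98

$98


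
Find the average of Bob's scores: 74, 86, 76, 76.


Add the scores:
74 + 86 + 76 + 76 = 312
Divide by the number of tests:
312 / 4 = 78

78


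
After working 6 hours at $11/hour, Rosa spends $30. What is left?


Calculate earnings:
6 x $11 = $66
Subtract spending:
$66 - $30 = $36

$36


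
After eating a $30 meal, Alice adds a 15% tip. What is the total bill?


Calculate the tip:
15% of $30 = $4.50
Add tip to meal cost:
$30 + $4.50 = $34.50

$34.50


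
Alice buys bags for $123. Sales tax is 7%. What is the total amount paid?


Calculate the tax:
7% of $123 = $8.61
Add tax to price:
$123 + $8.61 = $131.61

$131.61


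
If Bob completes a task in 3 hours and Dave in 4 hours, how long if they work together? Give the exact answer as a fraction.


Bob's rate: 1/3 of the job per hour
Dave's rate: 1/4 of the job per hour
Combined rate: 1/3 + 1/4 = 7/12 per hour
Time = 1 / (7/12) = 12/7 hours (≈ 1.71 hours)

12/7 hours


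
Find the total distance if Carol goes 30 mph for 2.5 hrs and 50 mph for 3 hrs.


Leg 1 distance:
30 x 2.5 = 75 miles
Leg 2 distance:
50 x 3 = 150 miles
Total distance:
75 + 150 = 225 miles

225 miles


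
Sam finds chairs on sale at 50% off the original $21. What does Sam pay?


Calculate the discount amount:
50% of $21 = $10.50
Subtract from original:
$21 - $10.50 = $10.50

$10.50


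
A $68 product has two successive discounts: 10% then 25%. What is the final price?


First discount:
10% of $68 = $6.80
Price after first discount:
$68 - $6.80 = $61.20
Second discount:
25% of $61.20 = $15.30
Final price:
$61.20 - $15.30 = $45.90

$45.90


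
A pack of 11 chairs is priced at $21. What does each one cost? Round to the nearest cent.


Total cost: $21
Number of items: 11
Unit price: $21 / 11 = $1.9090... ≈ $1.91

$1.91


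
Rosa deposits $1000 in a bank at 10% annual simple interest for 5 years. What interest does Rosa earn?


Use the formula I = P x R x T / 100
P x R x T = 1000 x 10 x 5 = 50000
I = 50000 / 100 = $500

$500


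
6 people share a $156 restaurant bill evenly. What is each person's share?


Total bill: $156
Number of people: 6
Each pays: $156 / 6 = $26

$26


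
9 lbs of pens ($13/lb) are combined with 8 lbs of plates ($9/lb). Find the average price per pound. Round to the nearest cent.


Cost of pens:
9 x $13 = $117
Cost of plates:
8 x $9 = $72
Total cost: $117 + $72 = $189
Total weight: 17 lbs
Average: $189 / 17 = $11.1176... ≈ $11.12/lb

$11.12/lb


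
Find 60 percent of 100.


Convert percentage to decimal:
60% = 0.6
Multiply:
100 x 0.6 = 60

60


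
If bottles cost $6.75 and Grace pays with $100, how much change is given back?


Start with the amount paid:
$100
Subtract the price:
$100 - $6.75 = $93.25

$93.25


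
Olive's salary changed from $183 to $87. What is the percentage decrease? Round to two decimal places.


Find the absolute change:
|87 - 183| = 96
Divide by original and multiply by 100:
96 / 183 x 100 = 52.4590...% ≈ 52.46%

52.46%


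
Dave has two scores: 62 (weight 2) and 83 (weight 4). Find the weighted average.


Weighted sum:
2 x 62 + 4 x 83 = 456
Total weight:
2 + 4 = 6
Weighted average:
456 / 6 = 76

76


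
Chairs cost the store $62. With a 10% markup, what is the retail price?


Calculate the markup amount:
10% of $62 = $6.20
Add to cost:
$62 + $6.20 = $68.20

$68.20


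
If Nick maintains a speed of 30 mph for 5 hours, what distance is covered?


Use the formula: distance = speed x time
Speed = 30 mph, Time = 5 hours
30 x 5 = 150 miles

150 miles


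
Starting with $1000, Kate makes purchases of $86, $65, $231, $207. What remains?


Add up expenses:
$86 + $65 + $231 + $207 = $589
Subtract from budget:
$1000 - $589 = $411

$411


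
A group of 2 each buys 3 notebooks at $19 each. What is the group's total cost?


Cost per person:
3 x $19 = $57
Group total:
2 x $57 = $114

$114


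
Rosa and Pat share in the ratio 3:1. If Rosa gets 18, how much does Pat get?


Find the multiplier:
18 / 3 = 6
Apply to Pat's share:
1 x 6 = 6

6


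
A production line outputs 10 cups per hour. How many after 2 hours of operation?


Production rate: 10 cups per hour
Time: 2 hours
Total: 10 x 2 = 20 cups

20 cups


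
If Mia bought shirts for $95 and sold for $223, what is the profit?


Selling price = $223
Cost price = $95
Profit = selling price - cost price:
Profit = $223 - $95 = $128

$128


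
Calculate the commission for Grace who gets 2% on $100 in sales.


Convert rate to decimal:
2% = 0.02
Multiply by sales:
$100 x 0.02 = $2

$2


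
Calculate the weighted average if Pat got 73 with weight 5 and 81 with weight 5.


Weighted sum:
5 x 73 + 5 x 81 = 770
Total weight:
5 + 5 = 10
Weighted average:
770 / 10 = 77

77


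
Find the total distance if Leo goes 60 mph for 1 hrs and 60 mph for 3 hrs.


Leg 1 distance:
60 x 1 = 60 miles
Leg 2 distance:
60 x 3 = 180 miles
Total distance:
60 + 180 = 240 miles

240 miles


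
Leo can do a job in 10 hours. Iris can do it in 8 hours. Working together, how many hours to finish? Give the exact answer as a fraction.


Leo's rate: 1/10 of the job per hour
Iris's rate: 1/8 of the job per hour
Combined rate: 1/10 + 1/8 = 9/40 per hour
Time = 1 / (9/40) = 40/9 hours (≈ 4.44 hours)

40/9 hours


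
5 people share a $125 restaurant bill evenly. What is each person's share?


Total bill: $125
Number of people: 5
Each pays: $125 / 5 = $25

$25


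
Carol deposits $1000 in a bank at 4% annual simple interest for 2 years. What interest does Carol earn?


Use the formula I = P x R x T / 100
P x R x T = 1000 x 4 x 2 = 8000
I = 8000 / 100 = $80

$80


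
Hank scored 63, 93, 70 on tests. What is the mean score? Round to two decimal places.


Add the scores:
63 + 93 + 70 = 226
Divide by the number of tests:
226 / 3 = 75.3333... ≈ 75.33

75.33


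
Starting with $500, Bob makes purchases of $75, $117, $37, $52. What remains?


Add up expenses:
$75 + $117 + $37 + $52 = $281
Subtract from budget:
$500 - $281 = $219

$219


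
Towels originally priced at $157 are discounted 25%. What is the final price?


Calculate the discount amount:
25% of $157 = $39.25
Subtract from original:
$157 - $39.25 = $117.75

$117.75


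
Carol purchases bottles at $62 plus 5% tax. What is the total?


Calculate the tax:
5% of $62 = $3.10
Add tax to price:
$62 + $3.10 = $65.10

$65.10


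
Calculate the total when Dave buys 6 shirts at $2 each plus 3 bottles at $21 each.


Cost of shirts:
6 x $2 = $12
Cost of bottles:
3 x $21 = $63
Add both:
$12 + $63 = $75

$75


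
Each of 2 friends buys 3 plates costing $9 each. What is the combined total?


Cost per person:
3 x $9 = $27
Group total:
2 x $27 = $54

$54


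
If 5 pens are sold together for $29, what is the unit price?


Total cost: $29
Number of items: 5
Unit price: $29 / 5 = $5.80

$5.80


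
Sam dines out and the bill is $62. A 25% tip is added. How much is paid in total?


Calculate the tip:
25% of $62 = $15.50
Add tip to meal cost:
$62 + $15.50 = $77.50

$77.50


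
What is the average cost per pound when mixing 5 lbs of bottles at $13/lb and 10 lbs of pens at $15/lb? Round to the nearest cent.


Cost of bottles:
5 x $13 = $65
Cost of pens:
10 x $15 = $150
Total cost: $65 + $150 = $215
Total weight: 15 lbs
Average: $215 / 15 = $14.3333... ≈ $14.33/lb

$14.33/lb


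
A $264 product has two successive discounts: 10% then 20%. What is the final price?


First discount:
10% of $264 = $26.40
Price after first discount:
$264 - $26.40 = $237.60
Second discount:
20% of $237.60 = $47.52
Final price:
$237.60 - $47.52 = $190.08

$190.08


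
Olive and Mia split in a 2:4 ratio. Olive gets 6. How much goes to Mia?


Find the multiplier:
6 / 2 = 3
Apply to Mia's share:
4 x 3 = 12

12


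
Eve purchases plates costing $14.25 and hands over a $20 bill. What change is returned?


Start with the amount paid:
$20
Subtract the price:
$20 - $14.25 = $5.75

$5.75


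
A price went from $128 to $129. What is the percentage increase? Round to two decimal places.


Find the absolute change:
|129 - 128| = 1
Divide by original and multiply by 100:
1 / 128 x 100 = 0.7812...% ≈ 0.78%

0.78%


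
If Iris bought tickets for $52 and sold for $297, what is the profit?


Selling price = $297
Cost price = $52
Profit = selling price - cost price:
Profit = $297 - $52 = $245

$245


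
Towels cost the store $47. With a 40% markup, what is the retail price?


Calculate the markup amount:
40% of $47 = $18.80
Add to cost:
$47 + $18.80 = $65.80

$65.80


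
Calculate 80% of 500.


Convert percentage to decimal:
80% = 0.8
Multiply:
500 x 0.8 = 400

400


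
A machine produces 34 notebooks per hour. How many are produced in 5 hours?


Production rate: 34 notebooks per hour
Time: 5 hours
Total: 34 x 5 = 170 notebooks

170 notebooks


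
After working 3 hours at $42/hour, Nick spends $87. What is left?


Calculate earnings:
3 x $42 = $126
Subtract spending:
$126 - $87 = $39

$39


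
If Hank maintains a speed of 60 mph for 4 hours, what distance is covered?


Use the formula: distance = speed x time
Speed = 60 mph, Time = 4 hours
60 x 4 = 240 miles

240 miles


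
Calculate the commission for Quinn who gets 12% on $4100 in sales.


Convert rate to decimal:
12% = 0.12
Multiply by sales:
$4100 x 0.12 = $492

$492


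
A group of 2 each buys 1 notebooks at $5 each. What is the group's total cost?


Cost per person:
1 x $5 = $5
Group total:
2 x $5 = $10

$10


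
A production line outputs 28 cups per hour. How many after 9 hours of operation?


Production rate: 28 cups per hour
Time: 9 hours
Total: 28 x 9 = 252 cups

252 cups


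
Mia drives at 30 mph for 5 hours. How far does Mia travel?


Use the formula: distance = speed x time
Speed = 30 mph, Time = 5 hours
30 x 5 = 150 miles

150 miles


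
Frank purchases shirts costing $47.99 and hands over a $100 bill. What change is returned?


Start with the amount paid:
$100
Subtract the price:
$100 - $47.99 = $52.01

$52.01


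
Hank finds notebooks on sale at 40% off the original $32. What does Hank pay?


Calculate the discount amount:
40% of $32 = $12.80
Subtract from original:
$32 - $12.80 = $19.20

$19.20


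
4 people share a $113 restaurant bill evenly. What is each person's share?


Total bill: $113
Number of people: 4
Each pays: $113 / 4 = $28.25

$28.25


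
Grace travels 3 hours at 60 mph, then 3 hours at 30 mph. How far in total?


Leg 1 distance:
60 x 3 = 180 miles
Leg 2 distance:
30 x 3 = 90 miles
Total distance:
180 + 90 = 270 miles

270 miles
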